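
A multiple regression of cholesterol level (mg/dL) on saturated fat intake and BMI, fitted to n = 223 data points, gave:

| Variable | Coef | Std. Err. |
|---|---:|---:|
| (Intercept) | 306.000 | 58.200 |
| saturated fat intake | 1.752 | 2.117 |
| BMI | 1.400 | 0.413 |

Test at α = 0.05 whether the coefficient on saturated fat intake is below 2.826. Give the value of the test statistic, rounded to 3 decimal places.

Read off: b = 1.752, SE = 2.117 for saturated fat intake.
H₀: β₁ = 2.826 vs H₁: β₁ < 2.826.
t = (1.752 − 2.826) / 2.117 = -0.507.
df = n − k − 1 = 223 − 2 − 1 = 220.
One-sided p ≈ 0.3062, which is ≥ 0.05, so fail to reject H₀.
The data do not give significant evidence that the true slope on saturated fat intake is below 2.826 mg/dL per unit, holding the other predictors fixed.

t = -0.507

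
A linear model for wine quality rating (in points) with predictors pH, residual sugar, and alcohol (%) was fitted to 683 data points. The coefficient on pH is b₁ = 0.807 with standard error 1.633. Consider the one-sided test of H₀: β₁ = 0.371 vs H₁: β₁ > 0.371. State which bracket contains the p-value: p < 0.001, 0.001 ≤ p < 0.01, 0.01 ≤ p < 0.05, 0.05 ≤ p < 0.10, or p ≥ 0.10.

t = (0.807 − 0.371) / 1.633 = 0.267.
df = n − k − 1 = 683 − 3 − 1 = 679.
One-sided p = P(T_{679} > t) ≈ 0.3948.
So p ≥ 0.10.

p ≥ 0.10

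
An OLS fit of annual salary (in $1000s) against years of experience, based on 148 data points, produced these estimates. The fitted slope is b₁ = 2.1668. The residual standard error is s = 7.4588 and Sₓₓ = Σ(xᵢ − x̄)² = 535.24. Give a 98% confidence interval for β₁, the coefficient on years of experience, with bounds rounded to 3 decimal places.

SE(b₁) = s/√Sₓₓ = 7.4588/√535.24 = 0.3224.
df = n − 2 = 146.
t* = t_{0.01, 146} = 2.35216.
Margin = t* × SE = 2.35216 × 0.3224 = 0.75834.
CI: 2.1668 ± 0.75834 → (1.408, 2.925).
With 98% confidence, each one-unit increase in years of experience is associated with a change of between 1.408 and 2.925 $1000s in annual salary.

(1.408, 2.925)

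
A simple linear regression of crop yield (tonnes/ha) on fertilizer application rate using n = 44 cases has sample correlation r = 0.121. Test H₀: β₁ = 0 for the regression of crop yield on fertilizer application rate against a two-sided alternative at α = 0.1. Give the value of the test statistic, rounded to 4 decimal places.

t = 0.7900

t = r·√(n − 2)/√(1 − r²) = 0.121·√42/√0.985359 = 0.7900.
df = n − 2 = 42.
Two-sided p ≈ 0.4340, which is ≥ 0.1, so fail to reject H₀.
The data do not give significant evidence of a linear association between fertilizer application rate and crop yield.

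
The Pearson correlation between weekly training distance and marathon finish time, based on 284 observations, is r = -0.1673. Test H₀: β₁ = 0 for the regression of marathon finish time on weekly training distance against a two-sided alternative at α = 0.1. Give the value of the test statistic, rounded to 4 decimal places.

t = -2.8496

t = r·√(n − 2)/√(1 − r²) = -0.1673·√282/√0.972011 = -2.8496.
df = n − 2 = 282.
Two-sided p ≈ 0.0047, which is < 0.1, so reject H₀.
There is evidence of a linear association between weekly training distance and marathon finish time.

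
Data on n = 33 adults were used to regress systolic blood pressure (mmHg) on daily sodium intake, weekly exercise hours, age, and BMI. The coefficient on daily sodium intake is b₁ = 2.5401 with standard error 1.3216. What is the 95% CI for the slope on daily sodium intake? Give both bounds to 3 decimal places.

(-0.167, 5.247)

df = n − k − 1 = 33 − 4 − 1 = 28.
t* = t_{0.025, 28} = 2.048407.
Margin = t* × SE = 2.048407 × 1.3216 = 2.70717.
CI: 2.5401 ± 2.70717 → (-0.167, 5.247).
With 95% confidence, each one-unit increase in daily sodium intake is associated with a change of between -0.167 and 5.247 mmHg in systolic blood pressure, holding the other predictors fixed.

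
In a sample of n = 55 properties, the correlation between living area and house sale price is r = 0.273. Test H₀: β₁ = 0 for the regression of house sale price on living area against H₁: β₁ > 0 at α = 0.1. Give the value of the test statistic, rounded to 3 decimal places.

t = 2.066

t = r·√(n − 2)/√(1 − r²) = 0.273·√53/√0.925471 = 2.066.
df = n − 2 = 53.
One-sided p ≈ 0.0219, which is < 0.1, so reject H₀.
There is evidence of a linear association between living area and house sale price.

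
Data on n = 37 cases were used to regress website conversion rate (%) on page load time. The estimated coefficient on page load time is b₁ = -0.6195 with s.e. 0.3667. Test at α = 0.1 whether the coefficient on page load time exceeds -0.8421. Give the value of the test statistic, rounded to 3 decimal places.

H₀: β₁ = -0.8421 vs H₁: β₁ > -0.8421.
t = (b₁ − β₁⁰)/SE = (-0.6195 − (-0.8421)) / 0.3667 = 0.607.
df = n − 2 = 37 − 2 = 35.
One-sided p ≈ 0.2739, which is ≥ 0.1, so fail to reject H₀.
The data do not give significant evidence that the true slope on page load time exceeds -0.8421 % per unit.

t = 0.607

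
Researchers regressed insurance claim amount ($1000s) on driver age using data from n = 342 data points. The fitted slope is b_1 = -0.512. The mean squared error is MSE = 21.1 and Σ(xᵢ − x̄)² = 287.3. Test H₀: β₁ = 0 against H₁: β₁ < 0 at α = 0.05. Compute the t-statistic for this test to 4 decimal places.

SE(b_1) = √(MSE/Sₓₓ) = √(21.1/287.3) = 0.271003.
t = -0.512 / 0.271003 = -1.8893.
df = n − 2 = 340.
One-sided p ≈ 0.0299, which is < 0.05, so reject H₀.
There is evidence that the true slope on driver age is negative.

t = -1.8893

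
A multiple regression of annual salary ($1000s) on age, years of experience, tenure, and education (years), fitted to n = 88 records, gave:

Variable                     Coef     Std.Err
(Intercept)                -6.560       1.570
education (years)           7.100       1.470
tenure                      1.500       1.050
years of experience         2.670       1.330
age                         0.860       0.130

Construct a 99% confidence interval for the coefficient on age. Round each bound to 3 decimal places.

(0.517, 1.203)

Read off: b = 0.860, SE = 0.130 for age.
df = n − k − 1 = 88 − 4 − 1 = 83.
t* = t_{0.005, 83} = 2.636369.
Margin = t* × SE = 2.636369 × 0.130 = 0.34273.
CI: 0.860 ± 0.34273 → (0.517, 1.203).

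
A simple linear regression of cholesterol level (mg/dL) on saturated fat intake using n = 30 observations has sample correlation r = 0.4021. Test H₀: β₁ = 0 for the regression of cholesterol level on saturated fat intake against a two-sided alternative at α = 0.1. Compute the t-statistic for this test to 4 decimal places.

t = r·√(n − 2)/√(1 − r²) = 0.4021·√28/√0.838316 = 2.3239.
df = n − 2 = 28.
Two-sided p ≈ 0.0276, which is < 0.1, so reject H₀.
There is evidence of a linear association between saturated fat intake and cholesterol level.

t = 2.3239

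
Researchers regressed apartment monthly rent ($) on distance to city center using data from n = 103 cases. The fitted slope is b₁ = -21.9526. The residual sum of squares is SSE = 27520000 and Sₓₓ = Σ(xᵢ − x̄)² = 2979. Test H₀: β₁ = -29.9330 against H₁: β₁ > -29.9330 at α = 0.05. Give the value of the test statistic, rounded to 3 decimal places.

MSE = SSE/(n − 2) = 27520000/101 = 272475.
SE(b₁) = √(MSE/Sₓₓ) = √(272475/2979) = 9.56375.
t = (-21.9526 − (-29.9330)) / 9.56375 = 0.834.
df = n − 2 = 101.
One-sided p ≈ 0.2030, which is ≥ 0.05, so fail to reject H₀.
The data do not give significant evidence that the true slope on distance to city center exceeds -29.9330 $ per unit.

t = 0.834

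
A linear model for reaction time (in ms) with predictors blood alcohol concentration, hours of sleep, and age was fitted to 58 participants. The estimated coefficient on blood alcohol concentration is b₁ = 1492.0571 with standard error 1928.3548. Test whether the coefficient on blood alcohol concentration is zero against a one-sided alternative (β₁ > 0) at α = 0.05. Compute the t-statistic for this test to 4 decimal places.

t = 0.7737

H₀: β₁ = 0 vs H₁: β₁ > 0.
t = (b₁ − β₁⁰)/SE = 1492.0571 / 1928.3548 = 0.7737.
df = n − k − 1 = 58 − 3 − 1 = 54.
One-sided p ≈ 0.2212, which is ≥ 0.05, so fail to reject H₀.
The data do not give significant evidence that the true slope on blood alcohol concentration is positive, holding the other predictors fixed.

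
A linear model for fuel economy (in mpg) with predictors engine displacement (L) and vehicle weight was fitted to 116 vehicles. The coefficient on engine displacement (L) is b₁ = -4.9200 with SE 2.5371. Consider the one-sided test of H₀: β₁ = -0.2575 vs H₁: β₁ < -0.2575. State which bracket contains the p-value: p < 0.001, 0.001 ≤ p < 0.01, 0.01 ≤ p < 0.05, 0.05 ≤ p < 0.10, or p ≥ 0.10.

0.01 ≤ p < 0.05

t = (-4.9200 − (-0.2575)) / 2.5371 = -1.838.
df = n − k − 1 = 116 − 2 − 1 = 113.
One-sided p = P(T_{113} < t) ≈ 0.0344.
So 0.01 ≤ p < 0.05.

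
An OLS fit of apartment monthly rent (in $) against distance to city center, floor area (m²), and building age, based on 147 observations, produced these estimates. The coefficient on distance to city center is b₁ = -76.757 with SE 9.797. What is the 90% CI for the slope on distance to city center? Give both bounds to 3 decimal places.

df = n − k − 1 = 147 − 3 − 1 = 143.
t* = t_{0.05, 143} = 1.655579.
Margin = t* × SE = 1.655579 × 9.797 = 16.21971.
CI: -76.757 ± 16.21971 → (-92.977, -60.537).
With 90% confidence, each one-unit increase in distance to city center is associated with a change of between -92.977 and -60.537 $ in apartment monthly rent, holding the other predictors fixed.

(-92.977, -60.537)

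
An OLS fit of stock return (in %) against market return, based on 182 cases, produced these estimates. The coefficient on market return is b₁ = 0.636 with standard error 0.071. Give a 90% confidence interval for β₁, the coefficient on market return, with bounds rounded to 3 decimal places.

(0.519, 0.753)

df = n − 2 = 182 − 2 = 180.
t* = t_{0.05, 180} = 1.653363.
Margin = t* × SE = 1.653363 × 0.071 = 0.11739.
CI: 0.636 ± 0.11739 → (0.519, 0.753).
With 90% confidence, each one-unit increase in market return is associated with a change of between 0.519 and 0.753 % in stock return.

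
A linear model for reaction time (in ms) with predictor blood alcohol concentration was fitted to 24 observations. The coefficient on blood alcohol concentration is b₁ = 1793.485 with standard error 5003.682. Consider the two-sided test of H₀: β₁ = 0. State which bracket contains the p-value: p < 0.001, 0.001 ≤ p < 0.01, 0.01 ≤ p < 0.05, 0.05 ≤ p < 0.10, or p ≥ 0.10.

t = 1793.485 / 5003.682 = 0.358.
df = n − 2 = 24 − 2 = 22.
Two-sided p = 2·P(T_{22} > |t|) ≈ 0.7234.
So p ≥ 0.10.

p ≥ 0.10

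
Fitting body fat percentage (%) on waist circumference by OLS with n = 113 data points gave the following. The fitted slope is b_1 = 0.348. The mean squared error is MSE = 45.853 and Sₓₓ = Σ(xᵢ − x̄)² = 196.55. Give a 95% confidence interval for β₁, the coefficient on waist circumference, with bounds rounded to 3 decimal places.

(-0.609, 1.305)

SE(b_1) = √(MSE/Sₓₓ) = √(45.853/196.55) = 0.483.
df = n − 2 = 111.
t* = t_{0.025, 111} = 1.981567.
Margin = t* × SE = 1.981567 × 0.483 = 0.95710.
CI: 0.348 ± 0.95710 → (-0.609, 1.305).
With 95% confidence, each one-unit increase in waist circumference is associated with a change of between -0.609 and 1.305 % in body fat percentage.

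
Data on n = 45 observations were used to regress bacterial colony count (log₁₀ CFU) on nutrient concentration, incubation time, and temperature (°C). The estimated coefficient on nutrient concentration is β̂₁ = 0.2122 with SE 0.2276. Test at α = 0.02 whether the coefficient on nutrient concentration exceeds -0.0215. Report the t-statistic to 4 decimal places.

t = 1.0268

H₀: β₁ = -0.0215 vs H₁: β₁ > -0.0215.
t = (β̂₁ − β₁⁰)/SE = (0.2122 − (-0.0215)) / 0.2276 = 1.0268.
df = n − k − 1 = 45 − 3 − 1 = 41.
One-sided p ≈ 0.1553, which is ≥ 0.02, so fail to reject H₀.
The data do not give significant evidence that the true slope on nutrient concentration exceeds -0.0215 log₁₀ CFU per unit, holding the other predictors fixed.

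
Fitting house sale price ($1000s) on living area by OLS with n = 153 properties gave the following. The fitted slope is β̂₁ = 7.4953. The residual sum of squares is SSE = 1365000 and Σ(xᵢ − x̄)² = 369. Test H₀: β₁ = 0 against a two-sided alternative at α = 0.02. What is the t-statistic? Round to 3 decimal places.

MSE = SSE/(n − 2) = 1365000/151 = 9039.74.
SE(β̂₁) = √(MSE/Sₓₓ) = √(9039.74/369) = 4.94954.
t = 7.4953 / 4.94954 = 1.514.
df = n − 2 = 151.
Two-sided p ≈ 0.1320, which is ≥ 0.02, so fail to reject H₀.
The data do not give significant evidence of an association between living area and house sale price.

t = 1.514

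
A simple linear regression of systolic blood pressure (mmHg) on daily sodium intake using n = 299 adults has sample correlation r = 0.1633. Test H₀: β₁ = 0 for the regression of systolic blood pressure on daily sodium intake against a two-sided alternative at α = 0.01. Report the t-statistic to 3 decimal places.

t = 2.853

t = r·√(n − 2)/√(1 − r²) = 0.1633·√297/√0.973333 = 2.853.
df = n − 2 = 297.
Two-sided p ≈ 0.0046, which is < 0.01, so reject H₀.
There is evidence of a linear association between daily sodium intake and systolic blood pressure.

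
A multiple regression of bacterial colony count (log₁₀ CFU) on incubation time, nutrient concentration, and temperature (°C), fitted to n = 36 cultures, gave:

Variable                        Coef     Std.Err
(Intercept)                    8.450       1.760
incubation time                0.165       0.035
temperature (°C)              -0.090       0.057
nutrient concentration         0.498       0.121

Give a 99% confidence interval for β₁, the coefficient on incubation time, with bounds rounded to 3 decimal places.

Read off: b = 0.165, SE = 0.035 for incubation time.
df = n − k − 1 = 36 − 3 − 1 = 32.
t* = t_{0.005, 32} = 2.738481.
Margin = t* × SE = 2.738481 × 0.035 = 0.09585.
CI: 0.165 ± 0.09585 → (0.069, 0.261).

(0.069, 0.261)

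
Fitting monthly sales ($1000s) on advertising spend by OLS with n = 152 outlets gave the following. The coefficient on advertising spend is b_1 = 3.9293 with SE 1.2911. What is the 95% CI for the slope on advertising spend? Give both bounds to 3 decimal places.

df = n − 2 = 152 − 2 = 150.
t* = t_{0.025, 150} = 1.975905.
Margin = t* × SE = 1.975905 × 1.2911 = 2.55109.
CI: 3.9293 ± 2.55109 → (1.378, 6.480).
With 95% confidence, each one-unit increase in advertising spend is associated with a change of between 1.378 and 6.480 $1000s in monthly sales.

(1.378, 6.480)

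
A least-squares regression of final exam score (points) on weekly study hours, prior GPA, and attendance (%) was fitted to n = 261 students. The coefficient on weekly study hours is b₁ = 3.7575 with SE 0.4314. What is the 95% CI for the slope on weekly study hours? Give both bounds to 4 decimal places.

df = n − k − 1 = 261 − 3 − 1 = 257.
t* = t_{0.025, 257} = 1.969237.
Margin = t* × SE = 1.969237 × 0.4314 = 0.849529.
CI: 3.7575 ± 0.849529 → (2.9080, 4.6070).
With 95% confidence, each one-unit increase in weekly study hours is associated with a change of between 2.9080 and 4.6070 points in final exam score, holding the other predictors fixed.

(2.9080, 4.6070)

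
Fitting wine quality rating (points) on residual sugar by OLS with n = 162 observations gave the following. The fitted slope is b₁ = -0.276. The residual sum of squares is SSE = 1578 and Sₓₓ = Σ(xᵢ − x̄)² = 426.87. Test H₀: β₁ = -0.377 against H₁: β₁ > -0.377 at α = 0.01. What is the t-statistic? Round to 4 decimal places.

MSE = SSE/(n − 2) = 1578/160 = 9.8625.
SE(b₁) = √(MSE/Sₓₓ) = √(9.8625/426.87) = 0.152001.
t = (-0.276 − (-0.377)) / 0.152001 = 0.6645.
df = n − 2 = 160.
One-sided p ≈ 0.2537, which is ≥ 0.01, so fail to reject H₀.
The data do not give significant evidence that the true slope on residual sugar exceeds -0.377 points per unit.

t = 0.6645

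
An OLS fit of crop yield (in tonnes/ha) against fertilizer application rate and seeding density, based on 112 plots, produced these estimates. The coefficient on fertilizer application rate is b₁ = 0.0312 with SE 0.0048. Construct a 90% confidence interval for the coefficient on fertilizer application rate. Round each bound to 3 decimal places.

(0.023, 0.039)

df = n − k − 1 = 112 − 2 − 1 = 109.
t* = t_{0.05, 109} = 1.658953.
Margin = t* × SE = 1.658953 × 0.0048 = 0.00796.
CI: 0.0312 ± 0.00796 → (0.023, 0.039).
With 90% confidence, each one-unit increase in fertilizer application rate is associated with a change of between 0.023 and 0.039 tonnes/ha in crop yield, holding the other predictors fixed.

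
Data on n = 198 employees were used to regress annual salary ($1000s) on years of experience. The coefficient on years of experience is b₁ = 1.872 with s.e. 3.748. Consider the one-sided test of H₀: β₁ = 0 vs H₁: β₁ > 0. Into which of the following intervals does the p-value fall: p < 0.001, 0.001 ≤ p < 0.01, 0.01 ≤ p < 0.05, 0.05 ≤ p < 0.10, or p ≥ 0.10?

p ≥ 0.10

t = 1.872 / 3.748 = 0.499.
df = n − 2 = 198 − 2 = 196.
One-sided p = P(T_{196} > t) ≈ 0.3090.
So p ≥ 0.10.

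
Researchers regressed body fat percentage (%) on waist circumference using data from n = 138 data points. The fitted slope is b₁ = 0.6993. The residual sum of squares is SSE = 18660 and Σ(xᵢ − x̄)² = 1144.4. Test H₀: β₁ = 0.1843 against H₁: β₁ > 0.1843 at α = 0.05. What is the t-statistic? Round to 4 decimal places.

MSE = SSE/(n − 2) = 18660/136 = 137.206.
SE(b₁) = √(MSE/Sₓₓ) = √(137.206/1144.4) = 0.346256.
t = (0.6993 − 0.1843) / 0.346256 = 1.4873.
df = n − 2 = 136.
One-sided p ≈ 0.0696, which is ≥ 0.05, so fail to reject H₀.
The data do not give significant evidence that the true slope on waist circumference exceeds 0.1843 % per unit.

t = 1.4873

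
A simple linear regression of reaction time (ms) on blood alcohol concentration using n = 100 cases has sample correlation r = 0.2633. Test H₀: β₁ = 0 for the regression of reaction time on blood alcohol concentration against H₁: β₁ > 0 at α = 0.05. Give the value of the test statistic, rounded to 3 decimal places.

t = r·√(n − 2)/√(1 − r²) = 0.2633·√98/√0.930673 = 2.702.
df = n − 2 = 98.
One-sided p ≈ 0.0041, which is < 0.05, so reject H₀.
There is evidence of a linear association between blood alcohol concentration and reaction time.

t = 2.702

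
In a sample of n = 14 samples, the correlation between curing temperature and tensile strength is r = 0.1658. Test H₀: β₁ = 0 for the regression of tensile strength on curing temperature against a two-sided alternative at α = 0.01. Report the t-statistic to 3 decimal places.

t = 0.582

t = r·√(n − 2)/√(1 − r²) = 0.1658·√12/√0.97251 = 0.582.
df = n − 2 = 12.
Two-sided p ≈ 0.5711, which is ≥ 0.01, so fail to reject H₀.
The data do not give significant evidence of a linear association between curing temperature and tensile strength.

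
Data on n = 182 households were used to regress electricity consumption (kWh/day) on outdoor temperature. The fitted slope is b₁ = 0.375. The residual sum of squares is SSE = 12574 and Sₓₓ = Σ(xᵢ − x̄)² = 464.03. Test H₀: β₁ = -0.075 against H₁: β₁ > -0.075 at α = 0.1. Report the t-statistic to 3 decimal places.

MSE = SSE/(n − 2) = 12574/180 = 69.8556.
SE(b₁) = √(MSE/Sₓₓ) = √(69.8556/464.03) = 0.387996.
t = (0.375 − (-0.075)) / 0.387996 = 1.160.
df = n − 2 = 180.
One-sided p ≈ 0.1238, which is ≥ 0.1, so fail to reject H₀.
The data do not give significant evidence that the true slope on outdoor temperature exceeds -0.075 kWh/day per unit.

t = 1.160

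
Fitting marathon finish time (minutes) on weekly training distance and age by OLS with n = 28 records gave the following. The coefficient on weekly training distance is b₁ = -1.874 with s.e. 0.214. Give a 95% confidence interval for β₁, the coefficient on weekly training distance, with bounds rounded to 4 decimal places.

df = n − k − 1 = 28 − 2 − 1 = 25.
t* = t_{0.025, 25} = 2.059539.
Margin = t* × SE = 2.059539 × 0.214 = 0.440741.
CI: -1.874 ± 0.440741 → (-2.3147, -1.4333).
With 95% confidence, each one-unit increase in weekly training distance is associated with a change of between -2.3147 and -1.4333 minutes in marathon finish time, holding the other predictors fixed.

(-2.3147, -1.4333)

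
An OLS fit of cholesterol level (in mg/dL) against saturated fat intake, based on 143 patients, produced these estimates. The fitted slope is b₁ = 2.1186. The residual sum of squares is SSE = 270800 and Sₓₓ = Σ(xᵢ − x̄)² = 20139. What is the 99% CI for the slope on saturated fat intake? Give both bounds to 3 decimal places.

(1.312, 2.925)

MSE = SSE/(n − 2) = 270800/141 = 1920.57.
SE(b₁) = √(MSE/Sₓₓ) = √(1920.57/20139) = 0.308813.
df = n − 2 = 141.
t* = t_{0.005, 141} = 2.611147.
Margin = t* × SE = 2.611147 × 0.308813 = 0.80636.
CI: 2.1186 ± 0.80636 → (1.312, 2.925).
With 99% confidence, each one-unit increase in saturated fat intake is associated with a change of between 1.312 and 2.925 mg/dL in cholesterol level.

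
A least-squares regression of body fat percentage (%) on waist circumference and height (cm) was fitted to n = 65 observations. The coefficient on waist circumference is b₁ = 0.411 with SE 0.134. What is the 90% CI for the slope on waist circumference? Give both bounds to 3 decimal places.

df = n − k − 1 = 65 − 2 − 1 = 62.
t* = t_{0.05, 62} = 1.669804.
Margin = t* × SE = 1.669804 × 0.134 = 0.22375.
CI: 0.411 ± 0.22375 → (0.187, 0.635).
With 90% confidence, each one-unit increase in waist circumference is associated with a change of between 0.187 and 0.635 % in body fat percentage, holding the other predictors fixed.

(0.187, 0.635)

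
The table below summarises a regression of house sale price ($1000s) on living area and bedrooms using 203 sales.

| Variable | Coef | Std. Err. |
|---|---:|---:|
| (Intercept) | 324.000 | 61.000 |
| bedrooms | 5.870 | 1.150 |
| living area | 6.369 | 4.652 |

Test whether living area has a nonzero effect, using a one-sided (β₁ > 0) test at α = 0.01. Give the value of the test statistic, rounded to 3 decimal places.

Read off: b = 6.369, SE = 4.652 for living area.
H₀: β₁ = 0 vs H₁: β₁ > 0.
t = 6.369 / 4.652 = 1.369.
df = n − k − 1 = 203 − 2 − 1 = 200.
One-sided p ≈ 0.0863, which is ≥ 0.01, so fail to reject H₀.
The data do not give significant evidence that the true slope on living area is positive, holding the other predictors fixed.

t = 1.369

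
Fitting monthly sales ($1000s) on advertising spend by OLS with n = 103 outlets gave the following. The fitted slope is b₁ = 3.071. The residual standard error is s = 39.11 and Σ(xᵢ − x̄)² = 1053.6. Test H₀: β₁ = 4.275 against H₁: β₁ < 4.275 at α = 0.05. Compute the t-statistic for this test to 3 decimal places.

SE(b₁) = s/√Sₓₓ = 39.11/√1053.6 = 1.2049.
t = (3.071 − 4.275) / 1.2049 = -0.999.
df = n − 2 = 101.
One-sided p ≈ 0.1600, which is ≥ 0.05, so fail to reject H₀.
The data do not give significant evidence that the true slope on advertising spend is below 4.275 $1000s per unit.

t = -0.999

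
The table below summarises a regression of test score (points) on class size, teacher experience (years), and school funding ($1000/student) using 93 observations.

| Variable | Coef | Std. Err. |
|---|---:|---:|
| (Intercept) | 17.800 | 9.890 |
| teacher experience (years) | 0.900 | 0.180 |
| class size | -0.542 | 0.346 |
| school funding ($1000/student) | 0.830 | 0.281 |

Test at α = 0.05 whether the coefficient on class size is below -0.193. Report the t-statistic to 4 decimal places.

Read off: b = -0.542, SE = 0.346 for class size.
H₀: β₁ = -0.193 vs H₁: β₁ < -0.193.
t = (-0.542 − (-0.193)) / 0.346 = -1.0087.
df = n − k − 1 = 93 − 3 − 1 = 89.
One-sided p ≈ 0.1579, which is ≥ 0.05, so fail to reject H₀.
The data do not give significant evidence that the true slope on class size is below -0.193 points per unit, holding the other predictors fixed.

t = -1.0087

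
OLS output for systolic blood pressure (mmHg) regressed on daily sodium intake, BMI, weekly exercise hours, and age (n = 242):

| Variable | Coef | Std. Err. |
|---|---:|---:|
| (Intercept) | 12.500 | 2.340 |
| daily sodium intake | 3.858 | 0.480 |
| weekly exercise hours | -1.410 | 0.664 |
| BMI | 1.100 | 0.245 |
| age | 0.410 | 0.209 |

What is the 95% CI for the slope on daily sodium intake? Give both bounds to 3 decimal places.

Read off: b = 3.858, SE = 0.480 for daily sodium intake.
df = n − k − 1 = 242 − 4 − 1 = 237.
t* = t_{0.025, 237} = 1.970024.
Margin = t* × SE = 1.970024 × 0.480 = 0.94561.
CI: 3.858 ± 0.94561 → (2.912, 4.804).

(2.912, 4.804)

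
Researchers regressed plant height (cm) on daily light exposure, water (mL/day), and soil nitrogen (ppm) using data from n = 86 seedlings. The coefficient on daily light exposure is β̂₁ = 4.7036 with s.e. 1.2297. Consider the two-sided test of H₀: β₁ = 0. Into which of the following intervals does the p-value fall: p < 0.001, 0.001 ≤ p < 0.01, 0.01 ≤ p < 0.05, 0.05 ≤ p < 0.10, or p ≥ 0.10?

p < 0.001

t = 4.7036 / 1.2297 = 3.825.
df = n − k − 1 = 86 − 3 − 1 = 82.
Two-sided p = 2·P(T_{82} > |t|) ≈ 0.0003.
So p < 0.001.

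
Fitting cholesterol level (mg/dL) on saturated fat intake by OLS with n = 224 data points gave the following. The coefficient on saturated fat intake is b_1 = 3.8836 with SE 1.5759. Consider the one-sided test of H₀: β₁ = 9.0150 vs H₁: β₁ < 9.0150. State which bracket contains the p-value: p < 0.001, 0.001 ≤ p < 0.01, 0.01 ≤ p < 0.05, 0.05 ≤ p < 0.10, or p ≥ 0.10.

p < 0.001

t = (3.8836 − 9.0150) / 1.5759 = -3.256.
df = n − 2 = 224 − 2 = 222.
One-sided p = P(T_{222} < t) ≈ 0.0007.
So p < 0.001.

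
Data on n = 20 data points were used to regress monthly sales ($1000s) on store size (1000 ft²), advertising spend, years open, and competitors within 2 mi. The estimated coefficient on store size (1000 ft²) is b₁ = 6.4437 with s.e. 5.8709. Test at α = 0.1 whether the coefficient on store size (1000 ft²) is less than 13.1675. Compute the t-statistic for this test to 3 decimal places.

H₀: β₁ = 13.1675 vs H₁: β₁ < 13.1675.
t = (b₁ − β₁⁰)/SE = (6.4437 − 13.1675) / 5.8709 = -1.145.
df = n − k − 1 = 20 − 4 − 1 = 15.
One-sided p ≈ 0.1350, which is ≥ 0.1, so fail to reject H₀.
The data do not give significant evidence that the true slope on store size (1000 ft²) is below 13.1675 $1000s per unit, holding the other predictors fixed.

t = -1.145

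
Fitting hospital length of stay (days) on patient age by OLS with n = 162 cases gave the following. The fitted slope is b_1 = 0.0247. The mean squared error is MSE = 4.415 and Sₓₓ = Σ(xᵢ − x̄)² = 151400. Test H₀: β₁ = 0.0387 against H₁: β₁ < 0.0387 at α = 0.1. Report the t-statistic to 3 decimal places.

t = -2.593

SE(b_1) = √(MSE/Sₓₓ) = √(4.415/151400) = 0.00540011.
t = (0.0247 − 0.0387) / 0.00540011 = -2.593.
df = n − 2 = 160.
One-sided p ≈ 0.0052, which is < 0.1, so reject H₀.
There is evidence that the true slope on patient age is below 0.0387 days per unit.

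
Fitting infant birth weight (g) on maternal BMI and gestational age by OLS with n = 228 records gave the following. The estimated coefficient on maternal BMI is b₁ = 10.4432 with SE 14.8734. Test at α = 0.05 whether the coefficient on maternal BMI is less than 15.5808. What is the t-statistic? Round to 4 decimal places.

H₀: β₁ = 15.5808 vs H₁: β₁ < 15.5808.
t = (b₁ − β₁⁰)/SE = (10.4432 − 15.5808) / 14.8734 = -0.3454.
df = n − k − 1 = 228 − 2 − 1 = 225.
One-sided p ≈ 0.3650, which is ≥ 0.05, so fail to reject H₀.
The data do not give significant evidence that the true slope on maternal BMI is below 15.5808 g per unit, holding the other predictors fixed.

t = -0.3454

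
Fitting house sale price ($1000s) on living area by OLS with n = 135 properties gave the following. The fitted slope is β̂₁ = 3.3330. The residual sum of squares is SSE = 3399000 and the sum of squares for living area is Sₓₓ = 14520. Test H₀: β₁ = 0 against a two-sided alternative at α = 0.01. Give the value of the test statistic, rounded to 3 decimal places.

MSE = SSE/(n − 2) = 3399000/133 = 25556.4.
SE(β̂₁) = √(MSE/Sₓₓ) = √(25556.4/14520) = 1.32668.
t = 3.3330 / 1.32668 = 2.512.
df = n − 2 = 133.
Two-sided p ≈ 0.0132, which is ≥ 0.01, so fail to reject H₀.
The data do not give significant evidence of an association between living area and house sale price.

t = 2.512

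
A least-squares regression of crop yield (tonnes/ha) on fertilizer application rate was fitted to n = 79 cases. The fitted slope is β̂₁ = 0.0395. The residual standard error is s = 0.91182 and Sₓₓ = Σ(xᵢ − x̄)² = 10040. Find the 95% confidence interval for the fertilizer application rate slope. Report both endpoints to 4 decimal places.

(0.0214, 0.0576)

SE(β̂₁) = s/√Sₓₓ = 0.91182/√10040 = 0.00910002.
df = n − 2 = 77.
t* = t_{0.025, 77} = 1.991254.
Margin = t* × SE = 1.991254 × 0.00910002 = 0.018120.
CI: 0.0395 ± 0.018120 → (0.0214, 0.0576).
With 95% confidence, each one-unit increase in fertilizer application rate is associated with a change of between 0.0214 and 0.0576 tonnes/ha in crop yield.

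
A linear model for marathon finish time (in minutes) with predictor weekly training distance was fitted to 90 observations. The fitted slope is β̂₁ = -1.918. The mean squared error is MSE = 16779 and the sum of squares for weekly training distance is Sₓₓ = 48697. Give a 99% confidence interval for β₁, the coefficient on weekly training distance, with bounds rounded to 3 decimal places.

(-3.463, -0.373)

SE(β̂₁) = √(MSE/Sₓₓ) = √(16779/48697) = 0.586992.
df = n − 2 = 88.
t* = t_{0.005, 88} = 2.632858.
Margin = t* × SE = 2.632858 × 0.586992 = 1.54547.
CI: -1.918 ± 1.54547 → (-3.463, -0.373).
With 99% confidence, each one-unit increase in weekly training distance is associated with a change of between -3.463 and -0.373 minutes in marathon finish time.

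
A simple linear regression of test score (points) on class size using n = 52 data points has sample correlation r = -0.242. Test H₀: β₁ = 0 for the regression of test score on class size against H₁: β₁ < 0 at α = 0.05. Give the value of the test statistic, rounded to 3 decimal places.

t = -1.764

t = r·√(n − 2)/√(1 − r²) = -0.242·√50/√0.941436 = -1.764.
df = n − 2 = 50.
One-sided p ≈ 0.0420, which is < 0.05, so reject H₀.
There is evidence of a linear association between class size and test score.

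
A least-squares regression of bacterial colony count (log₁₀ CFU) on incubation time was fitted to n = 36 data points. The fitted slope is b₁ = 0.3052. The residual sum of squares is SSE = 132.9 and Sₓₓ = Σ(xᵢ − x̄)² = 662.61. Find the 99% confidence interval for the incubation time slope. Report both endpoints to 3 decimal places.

(0.096, 0.515)

MSE = SSE/(n − 2) = 132.9/34 = 3.90882.
SE(b₁) = √(MSE/Sₓₓ) = √(3.90882/662.61) = 0.0768058.
df = n − 2 = 34.
t* = t_{0.005, 34} = 2.728394.
Margin = t* × SE = 2.728394 × 0.0768058 = 0.20956.
CI: 0.3052 ± 0.20956 → (0.096, 0.515).
With 99% confidence, each one-unit increase in incubation time is associated with a change of between 0.096 and 0.515 log₁₀ CFU in bacterial colony count.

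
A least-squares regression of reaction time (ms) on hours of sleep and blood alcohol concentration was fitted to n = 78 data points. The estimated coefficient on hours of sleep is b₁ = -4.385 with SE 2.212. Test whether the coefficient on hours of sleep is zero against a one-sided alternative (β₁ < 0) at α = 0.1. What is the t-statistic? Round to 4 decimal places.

H₀: β₁ = 0 vs H₁: β₁ < 0.
t = (b₁ − β₁⁰)/SE = -4.385 / 2.212 = -1.9824.
df = n − k − 1 = 78 − 2 − 1 = 75.
One-sided p ≈ 0.0256, which is < 0.1, so reject H₀.
There is evidence that the true slope on hours of sleep is negative, holding the other predictors fixed.

t = -1.9824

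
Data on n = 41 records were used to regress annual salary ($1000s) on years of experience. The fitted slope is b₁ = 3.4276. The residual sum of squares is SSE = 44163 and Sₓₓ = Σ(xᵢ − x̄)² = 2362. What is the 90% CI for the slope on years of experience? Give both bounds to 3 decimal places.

MSE = SSE/(n − 2) = 44163/39 = 1132.38.
SE(b₁) = √(MSE/Sₓₓ) = √(1132.38/2362) = 0.6924.
df = n − 2 = 39.
t* = t_{0.05, 39} = 1.684875.
Margin = t* × SE = 1.684875 × 0.6924 = 1.16661.
CI: 3.4276 ± 1.16661 → (2.261, 4.594).
With 90% confidence, each one-unit increase in years of experience is associated with a change of between 2.261 and 4.594 $1000s in annual salary.

(2.261, 4.594)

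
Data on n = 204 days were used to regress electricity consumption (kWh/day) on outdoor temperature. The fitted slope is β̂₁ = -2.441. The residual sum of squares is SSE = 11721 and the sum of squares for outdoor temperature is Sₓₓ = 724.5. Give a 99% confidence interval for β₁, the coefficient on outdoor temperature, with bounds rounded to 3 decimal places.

MSE = SSE/(n − 2) = 11721/202 = 58.0248.
SE(β̂₁) = √(MSE/Sₓₓ) = √(58.0248/724.5) = 0.283001.
df = n − 2 = 202.
t* = t_{0.005, 202} = 2.600387.
Margin = t* × SE = 2.600387 × 0.283001 = 0.73591.
CI: -2.441 ± 0.73591 → (-3.177, -1.705).
With 99% confidence, each one-unit increase in outdoor temperature is associated with a change of between -3.177 and -1.705 kWh/day in electricity consumption.

(-3.177, -1.705)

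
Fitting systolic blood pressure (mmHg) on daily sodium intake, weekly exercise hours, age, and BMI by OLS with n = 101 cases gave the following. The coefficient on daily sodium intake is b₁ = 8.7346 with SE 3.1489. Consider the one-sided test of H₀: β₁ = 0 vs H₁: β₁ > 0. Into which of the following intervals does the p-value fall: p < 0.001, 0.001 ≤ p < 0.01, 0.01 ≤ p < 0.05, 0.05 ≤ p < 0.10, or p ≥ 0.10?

0.001 ≤ p < 0.01

t = 8.7346 / 3.1489 = 2.774.
df = n − k − 1 = 101 − 4 − 1 = 96.
One-sided p = P(T_{96} > t) ≈ 0.0033.
So 0.001 ≤ p < 0.01.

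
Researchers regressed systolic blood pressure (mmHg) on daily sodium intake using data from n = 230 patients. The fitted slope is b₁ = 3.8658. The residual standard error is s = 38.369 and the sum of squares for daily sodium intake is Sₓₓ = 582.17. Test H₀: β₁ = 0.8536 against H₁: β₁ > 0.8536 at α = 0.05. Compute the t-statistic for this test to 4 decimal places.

SE(b₁) = s/√Sₓₓ = 38.369/√582.17 = 1.59021.
t = (3.8658 − 0.8536) / 1.59021 = 1.8942.
df = n − 2 = 228.
One-sided p ≈ 0.0297, which is < 0.05, so reject H₀.
There is evidence that the true slope on daily sodium intake exceeds 0.8536 mmHg per unit.

t = 1.8942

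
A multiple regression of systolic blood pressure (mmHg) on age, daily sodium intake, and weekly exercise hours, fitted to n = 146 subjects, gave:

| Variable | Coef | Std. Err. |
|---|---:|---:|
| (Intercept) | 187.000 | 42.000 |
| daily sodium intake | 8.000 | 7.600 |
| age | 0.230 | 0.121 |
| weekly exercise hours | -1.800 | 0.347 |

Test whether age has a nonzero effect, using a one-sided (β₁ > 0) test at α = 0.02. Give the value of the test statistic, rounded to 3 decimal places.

Read off: b = 0.230, SE = 0.121 for age.
H₀: β₁ = 0 vs H₁: β₁ > 0.
t = 0.230 / 0.121 = 1.901.
df = n − k − 1 = 146 − 3 − 1 = 142.
One-sided p ≈ 0.0297, which is ≥ 0.02, so fail to reject H₀.
The data do not give significant evidence that the true slope on age is positive, holding the other predictors fixed.

t = 1.901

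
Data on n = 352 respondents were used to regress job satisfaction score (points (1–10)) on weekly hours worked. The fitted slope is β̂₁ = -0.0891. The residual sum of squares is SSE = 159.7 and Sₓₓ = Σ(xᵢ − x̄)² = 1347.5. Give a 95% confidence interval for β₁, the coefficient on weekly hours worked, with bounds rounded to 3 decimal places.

MSE = SSE/(n − 2) = 159.7/350 = 0.456286.
SE(β̂₁) = √(MSE/Sₓₓ) = √(0.456286/1347.5) = 0.0184015.
df = n − 2 = 350.
t* = t_{0.025, 350} = 1.966765.
Margin = t* × SE = 1.966765 × 0.0184015 = 0.03619.
CI: -0.0891 ± 0.03619 → (-0.125, -0.053).
With 95% confidence, each one-unit increase in weekly hours worked is associated with a change of between -0.125 and -0.053 points (1–10) in job satisfaction score.

(-0.125, -0.053)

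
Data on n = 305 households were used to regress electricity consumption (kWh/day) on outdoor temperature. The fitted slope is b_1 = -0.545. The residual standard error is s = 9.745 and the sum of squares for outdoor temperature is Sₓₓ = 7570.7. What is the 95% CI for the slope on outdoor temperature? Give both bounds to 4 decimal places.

(-0.7654, -0.3246)

SE(b_1) = s/√Sₓₓ = 9.745/√7570.7 = 0.111999.
df = n − 2 = 303.
t* = t_{0.025, 303} = 1.967824.
Margin = t* × SE = 1.967824 × 0.111999 = 0.220394.
CI: -0.545 ± 0.220394 → (-0.7654, -0.3246).
With 95% confidence, each one-unit increase in outdoor temperature is associated with a change of between -0.7654 and -0.3246 kWh/day in electricity consumption.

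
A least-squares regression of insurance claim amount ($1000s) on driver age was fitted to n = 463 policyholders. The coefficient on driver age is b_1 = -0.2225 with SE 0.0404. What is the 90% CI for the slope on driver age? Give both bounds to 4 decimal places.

(-0.2891, -0.1559)

df = n − 2 = 463 − 2 = 461.
t* = t_{0.05, 461} = 1.648166.
Margin = t* × SE = 1.648166 × 0.0404 = 0.066586.
CI: -0.2225 ± 0.066586 → (-0.2891, -0.1559).
With 90% confidence, each one-unit increase in driver age is associated with a change of between -0.2891 and -0.1559 $1000s in insurance claim amount.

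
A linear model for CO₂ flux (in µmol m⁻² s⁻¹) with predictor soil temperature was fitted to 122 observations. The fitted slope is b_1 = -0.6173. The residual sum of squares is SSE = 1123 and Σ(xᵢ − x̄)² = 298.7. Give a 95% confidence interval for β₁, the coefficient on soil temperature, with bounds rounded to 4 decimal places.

(-0.9678, -0.2668)

MSE = SSE/(n − 2) = 1123/120 = 9.35833.
SE(b_1) = √(MSE/Sₓₓ) = √(9.35833/298.7) = 0.177003.
df = n − 2 = 120.
t* = t_{0.025, 120} = 1.97993.
Margin = t* × SE = 1.97993 × 0.177003 = 0.350454.
CI: -0.6173 ± 0.350454 → (-0.9678, -0.2668).
With 95% confidence, each one-unit increase in soil temperature is associated with a change of between -0.9678 and -0.2668 µmol m⁻² s⁻¹ in CO₂ flux.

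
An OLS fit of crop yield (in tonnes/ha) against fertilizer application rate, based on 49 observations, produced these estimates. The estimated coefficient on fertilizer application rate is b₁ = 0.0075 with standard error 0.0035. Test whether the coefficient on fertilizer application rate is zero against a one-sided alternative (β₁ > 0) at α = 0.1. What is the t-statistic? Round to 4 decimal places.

t = 2.1429

H₀: β₁ = 0 vs H₁: β₁ > 0.
t = (b₁ − β₁⁰)/SE = 0.0075 / 0.0035 = 2.1429.
df = n − 2 = 49 − 2 = 47.
One-sided p ≈ 0.0187, which is < 0.1, so reject H₀.
There is evidence that the true slope on fertilizer application rate is positive.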